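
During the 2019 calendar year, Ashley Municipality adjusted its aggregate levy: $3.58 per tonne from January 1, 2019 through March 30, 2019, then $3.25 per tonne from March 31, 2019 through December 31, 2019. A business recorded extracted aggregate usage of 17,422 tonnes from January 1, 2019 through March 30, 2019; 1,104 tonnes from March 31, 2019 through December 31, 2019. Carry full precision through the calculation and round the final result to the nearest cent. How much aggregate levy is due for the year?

$65,958.76

January 1 – March 30, 2019: 17,422 tonnes at $3.58/tonne → $62,370.76
March 31 – December 31, 2019: 1,104 tonnes at $3.25/tonne → $3,588.00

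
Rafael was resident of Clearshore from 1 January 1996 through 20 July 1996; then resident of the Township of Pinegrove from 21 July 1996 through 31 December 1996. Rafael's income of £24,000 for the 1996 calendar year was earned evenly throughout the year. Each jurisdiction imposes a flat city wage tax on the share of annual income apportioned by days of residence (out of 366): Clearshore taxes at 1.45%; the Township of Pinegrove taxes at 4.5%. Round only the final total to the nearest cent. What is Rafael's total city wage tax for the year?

Clearshore, 1 January – 20 July 1996: 202 days → £24,000 × 1.45% × 202/366 = £192.0656
The Township of Pinegrove, 21 July – 31 December 1996: 164 days → £24,000 × 4.5% × 164/366 = £483.9344
Total = £676.0000

£676.00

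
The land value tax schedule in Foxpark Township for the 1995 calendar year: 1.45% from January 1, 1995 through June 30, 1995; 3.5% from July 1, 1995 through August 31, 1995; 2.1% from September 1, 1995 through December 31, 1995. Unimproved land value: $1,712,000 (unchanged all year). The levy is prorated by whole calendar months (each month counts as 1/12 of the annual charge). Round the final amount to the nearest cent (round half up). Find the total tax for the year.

January 1 – June 30, 1995: 6 months at 1.45% → $1,712,000 × 1.45% × 6/12 = $12,412.0000
July 1 – August 31, 1995: 2 months at 3.5% → $1,712,000 × 3.5% × 2/12 = $9,986.6667
September 1 – December 31, 1995: 4 months at 2.1% → $1,712,000 × 2.1% × 4/12 = $11,984.0000
Total = $34,382.6667

$34,382.67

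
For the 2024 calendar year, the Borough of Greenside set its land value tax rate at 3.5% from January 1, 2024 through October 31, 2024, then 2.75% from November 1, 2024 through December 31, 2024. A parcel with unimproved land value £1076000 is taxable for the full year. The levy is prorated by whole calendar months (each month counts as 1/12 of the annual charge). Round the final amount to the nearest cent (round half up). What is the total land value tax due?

January 1 – October 31, 2024: 10 months at 3.5% → £1076000 × 3.5% × 10/12 = £31383.3333
November 1 – December 31, 2024: 2 months at 2.75% → £1076000 × 2.75% × 2/12 = £4931.6667
Total = £36315.0000

£36315.00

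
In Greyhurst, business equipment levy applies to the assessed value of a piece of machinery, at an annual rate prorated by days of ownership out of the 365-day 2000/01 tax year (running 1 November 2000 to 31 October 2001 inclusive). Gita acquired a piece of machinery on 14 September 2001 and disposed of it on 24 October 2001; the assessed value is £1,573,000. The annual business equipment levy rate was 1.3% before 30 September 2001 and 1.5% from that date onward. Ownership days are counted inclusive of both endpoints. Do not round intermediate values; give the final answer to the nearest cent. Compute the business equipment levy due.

£2,512.49

14 September – 29 September 2001: 16 days at 1.3% → £1,573,000 × 1.3% × 16/365 = £896.3945
30 September – 24 October 2001: 25 days at 1.5% → £1,573,000 × 1.5% × 25/365 = £1,616.0959
Total = £2,512.4904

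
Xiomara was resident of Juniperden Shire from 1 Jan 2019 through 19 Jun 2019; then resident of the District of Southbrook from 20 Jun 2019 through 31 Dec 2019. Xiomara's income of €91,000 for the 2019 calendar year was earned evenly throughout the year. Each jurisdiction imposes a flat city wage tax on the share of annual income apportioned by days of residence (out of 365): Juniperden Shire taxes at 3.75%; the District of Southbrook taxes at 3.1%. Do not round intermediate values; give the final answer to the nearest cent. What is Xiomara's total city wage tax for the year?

Juniperden Shire, 1 Jan – 19 Jun 2019: 170 days → €91,000 × 3.75% × 170/365 = €1,589.3836
The District of Southbrook, 20 Jun – 31 Dec 2019: 195 days → €91,000 × 3.1% × 195/365 = €1,507.1096
Total = €3,096.4932

€3,096.49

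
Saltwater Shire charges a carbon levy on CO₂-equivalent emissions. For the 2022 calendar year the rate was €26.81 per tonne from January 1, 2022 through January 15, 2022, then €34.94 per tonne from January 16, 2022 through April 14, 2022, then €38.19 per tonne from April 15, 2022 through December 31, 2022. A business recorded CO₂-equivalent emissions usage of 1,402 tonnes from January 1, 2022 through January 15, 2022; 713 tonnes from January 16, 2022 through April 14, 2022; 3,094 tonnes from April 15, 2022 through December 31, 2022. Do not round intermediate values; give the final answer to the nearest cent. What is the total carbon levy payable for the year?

€180,659.70

January 1 – January 15, 2022: 1,402 tonnes at €26.81/tonne → €37,587.62
January 16 – April 14, 2022: 713 tonnes at €34.94/tonne → €24,912.22
April 15 – December 31, 2022: 3,094 tonnes at €38.19/tonne → €118,159.86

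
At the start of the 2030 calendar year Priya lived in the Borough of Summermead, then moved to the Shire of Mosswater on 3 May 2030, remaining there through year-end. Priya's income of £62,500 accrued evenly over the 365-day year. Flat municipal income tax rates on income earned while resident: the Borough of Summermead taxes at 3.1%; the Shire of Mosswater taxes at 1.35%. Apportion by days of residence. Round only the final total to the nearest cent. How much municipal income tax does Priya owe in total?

£1,209.33

The Borough of Summermead, 1 January – 2 May 2030: 122 days → £62,500 × 3.1% × 122/365 = £647.6027
The Shire of Mosswater, 3 May – 31 December 2030: 243 days → £62,500 × 1.35% × 243/365 = £561.7295
Total = £1,209.3322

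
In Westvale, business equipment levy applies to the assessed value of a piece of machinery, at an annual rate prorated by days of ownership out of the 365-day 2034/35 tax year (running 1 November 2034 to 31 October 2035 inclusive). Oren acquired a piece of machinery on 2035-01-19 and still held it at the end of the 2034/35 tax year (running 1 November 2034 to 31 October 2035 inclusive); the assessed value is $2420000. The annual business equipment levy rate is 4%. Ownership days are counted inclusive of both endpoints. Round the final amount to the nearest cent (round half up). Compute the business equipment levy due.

Days held (2035-01-19 to 2035-10-31): 286 out of 365
Tax = $2420000 × 4% × 286/365 = $75848.7671

$75848.77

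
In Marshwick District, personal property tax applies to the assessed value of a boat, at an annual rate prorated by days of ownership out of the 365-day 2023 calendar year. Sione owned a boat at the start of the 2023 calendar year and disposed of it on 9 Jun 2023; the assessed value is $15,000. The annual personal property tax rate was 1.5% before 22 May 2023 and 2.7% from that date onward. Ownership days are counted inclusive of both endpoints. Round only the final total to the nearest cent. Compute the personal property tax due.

1 Jan – 21 May 2023: 141 days at 1.5% → $15,000 × 1.5% × 141/365 = $86.9178
22 May – 9 Jun 2023: 19 days at 2.7% → $15,000 × 2.7% × 19/365 = $21.0822
Total = $108.0000

$108.00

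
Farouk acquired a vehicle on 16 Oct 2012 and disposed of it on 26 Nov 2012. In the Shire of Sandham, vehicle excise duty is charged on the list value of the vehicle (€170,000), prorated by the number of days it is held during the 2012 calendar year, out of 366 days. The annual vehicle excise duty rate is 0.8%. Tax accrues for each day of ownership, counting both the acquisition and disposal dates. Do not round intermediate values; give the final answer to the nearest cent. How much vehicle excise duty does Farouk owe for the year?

Days held (16 Oct – 26 Nov 2012): 42 out of 366
Tax = €170,000 × 0.8% × 42/366 = €156.0656

€156.07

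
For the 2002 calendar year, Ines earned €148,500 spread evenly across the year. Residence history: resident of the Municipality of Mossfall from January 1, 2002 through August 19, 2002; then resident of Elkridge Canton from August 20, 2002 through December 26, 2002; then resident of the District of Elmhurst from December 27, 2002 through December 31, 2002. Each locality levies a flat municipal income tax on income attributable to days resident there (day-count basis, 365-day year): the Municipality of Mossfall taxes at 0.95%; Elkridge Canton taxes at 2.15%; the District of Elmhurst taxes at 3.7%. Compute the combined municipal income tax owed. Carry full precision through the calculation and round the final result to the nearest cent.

€2,096.49

The Municipality of Mossfall, January 1 – August 19, 2002: 231 days → €148,500 × 0.95% × 231/365 = €892.8308
Elkridge Canton, August 20 – December 26, 2002: 129 days → €148,500 × 2.15% × 129/365 = €1,128.3966
The District of Elmhurst, December 27 – December 31, 2002: 5 days → €148,500 × 3.7% × 5/365 = €75.2671
Total = €2,096.4945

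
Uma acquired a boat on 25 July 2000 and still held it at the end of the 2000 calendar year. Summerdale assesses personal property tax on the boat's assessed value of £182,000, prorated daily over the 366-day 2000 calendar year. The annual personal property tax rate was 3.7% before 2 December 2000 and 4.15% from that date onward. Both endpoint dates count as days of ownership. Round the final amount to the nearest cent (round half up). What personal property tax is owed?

25 July – 1 December 2000: 130 days at 3.7% → £182,000 × 3.7% × 130/366 = £2,391.8579
2 December – 31 December 2000: 30 days at 4.15% → £182,000 × 4.15% × 30/366 = £619.0984
Total = £3,010.9563

£3,010.96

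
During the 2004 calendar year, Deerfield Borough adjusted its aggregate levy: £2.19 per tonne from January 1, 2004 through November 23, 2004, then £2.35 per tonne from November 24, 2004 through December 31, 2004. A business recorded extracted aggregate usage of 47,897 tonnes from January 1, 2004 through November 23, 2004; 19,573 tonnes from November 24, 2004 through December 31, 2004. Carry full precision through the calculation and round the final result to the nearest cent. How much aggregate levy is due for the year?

£150,890.98

January 1 – November 23, 2004: 47,897 tonnes at £2.19/tonne → £104,894.43
November 24 – December 31, 2004: 19,573 tonnes at £2.35/tonne → £45,996.55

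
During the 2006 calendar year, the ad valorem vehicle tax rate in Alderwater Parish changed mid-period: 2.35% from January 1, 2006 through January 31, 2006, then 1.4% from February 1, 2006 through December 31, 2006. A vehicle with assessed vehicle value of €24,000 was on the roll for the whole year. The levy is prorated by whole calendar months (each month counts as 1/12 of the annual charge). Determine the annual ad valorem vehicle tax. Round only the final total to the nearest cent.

€355.00

January 1 – January 31, 2006: 1 month at 2.35% → €24,000 × 2.35% × 1/12 = €47.0000
February 1 – December 31, 2006: 11 months at 1.4% → €24,000 × 1.4% × 11/12 = €308.0000
Total = €355.0000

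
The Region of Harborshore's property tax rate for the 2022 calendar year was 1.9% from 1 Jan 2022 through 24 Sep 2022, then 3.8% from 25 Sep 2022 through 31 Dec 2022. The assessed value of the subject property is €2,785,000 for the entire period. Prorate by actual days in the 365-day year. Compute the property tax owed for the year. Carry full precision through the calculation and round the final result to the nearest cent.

€67,122.32

1 Jan – 24 Sep 2022: 267 days at 1.9% → €2,785,000 × 1.9% × 267/365 = €38,707.6849
25 Sep – 31 Dec 2022: 98 days at 3.8% → €2,785,000 × 3.8% × 98/365 = €28,414.6301
Total = €67,122.3151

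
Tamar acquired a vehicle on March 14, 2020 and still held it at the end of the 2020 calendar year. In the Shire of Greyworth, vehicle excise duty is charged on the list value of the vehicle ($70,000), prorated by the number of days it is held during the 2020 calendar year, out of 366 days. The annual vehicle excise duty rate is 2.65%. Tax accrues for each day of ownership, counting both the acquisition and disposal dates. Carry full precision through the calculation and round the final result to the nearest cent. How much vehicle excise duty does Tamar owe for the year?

Days held (March 14 – December 31, 2020): 293 out of 366
Tax = $70,000 × 2.65% × 293/366 = $1,485.0137

$1,485.01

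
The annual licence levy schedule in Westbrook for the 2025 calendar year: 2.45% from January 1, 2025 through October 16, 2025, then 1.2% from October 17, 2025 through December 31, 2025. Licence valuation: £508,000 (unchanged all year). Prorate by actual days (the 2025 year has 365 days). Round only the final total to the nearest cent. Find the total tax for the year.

January 1 – October 16, 2025: 289 days at 2.45% → £508,000 × 2.45% × 289/365 = £9,854.5041
October 17 – December 31, 2025: 76 days at 1.2% → £508,000 × 1.2% × 76/365 = £1,269.3041
Total = £11,123.8082

£11,123.81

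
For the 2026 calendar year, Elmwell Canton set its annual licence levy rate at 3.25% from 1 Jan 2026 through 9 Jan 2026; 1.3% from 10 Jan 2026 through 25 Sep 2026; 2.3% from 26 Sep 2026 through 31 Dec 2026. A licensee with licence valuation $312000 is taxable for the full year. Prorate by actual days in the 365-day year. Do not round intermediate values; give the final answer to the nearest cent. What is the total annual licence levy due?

$5035.17

1 Jan – 9 Jan 2026: 9 days at 3.25% → $312000 × 3.25% × 9/365 = $250.0274
10 Jan – 25 Sep 2026: 259 days at 1.3% → $312000 × 1.3% × 259/365 = $2878.0932
26 Sep – 31 Dec 2026: 97 days at 2.3% → $312000 × 2.3% × 97/365 = $1907.0466
Total = $5035.1671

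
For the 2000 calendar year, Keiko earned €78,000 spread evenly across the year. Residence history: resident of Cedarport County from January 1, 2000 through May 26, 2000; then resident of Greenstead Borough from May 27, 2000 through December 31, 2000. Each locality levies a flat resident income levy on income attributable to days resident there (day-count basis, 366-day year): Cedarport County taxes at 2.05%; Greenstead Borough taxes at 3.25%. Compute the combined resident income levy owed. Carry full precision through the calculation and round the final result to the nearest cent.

€2,159.07

Cedarport County, January 1 – May 26, 2000: 147 days → €78,000 × 2.05% × 147/366 = €642.2213
Greenstead Borough, May 27 – December 31, 2000: 219 days → €78,000 × 3.25% × 219/366 = €1,516.8443
Total = €2,159.0656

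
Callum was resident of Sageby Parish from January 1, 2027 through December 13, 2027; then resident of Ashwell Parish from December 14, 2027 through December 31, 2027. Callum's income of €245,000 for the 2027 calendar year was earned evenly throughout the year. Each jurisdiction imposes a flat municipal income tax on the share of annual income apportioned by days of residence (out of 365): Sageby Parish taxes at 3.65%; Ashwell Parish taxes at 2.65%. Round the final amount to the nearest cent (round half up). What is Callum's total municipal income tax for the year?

Sageby Parish, January 1 – December 13, 2027: 347 days → €245,000 × 3.65% × 347/365 = €8,501.5000
Ashwell Parish, December 14 – December 31, 2027: 18 days → €245,000 × 2.65% × 18/365 = €320.1781
Total = €8,821.6781

€8,821.68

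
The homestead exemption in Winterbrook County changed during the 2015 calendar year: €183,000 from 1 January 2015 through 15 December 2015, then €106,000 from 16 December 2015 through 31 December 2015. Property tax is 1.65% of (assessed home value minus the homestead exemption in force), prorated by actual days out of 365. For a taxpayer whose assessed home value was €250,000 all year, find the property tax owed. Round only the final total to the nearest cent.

1 January – 15 December 2015: 349 days, exemption €183,000 → (€250,000 − €183,000) × 1.65% × 349/365 = €1,057.0397
16 December – 31 December 2015: 16 days, exemption €106,000 → (€250,000 − €106,000) × 1.65% × 16/365 = €104.1534
Total = €1,161.1932

€1,161.19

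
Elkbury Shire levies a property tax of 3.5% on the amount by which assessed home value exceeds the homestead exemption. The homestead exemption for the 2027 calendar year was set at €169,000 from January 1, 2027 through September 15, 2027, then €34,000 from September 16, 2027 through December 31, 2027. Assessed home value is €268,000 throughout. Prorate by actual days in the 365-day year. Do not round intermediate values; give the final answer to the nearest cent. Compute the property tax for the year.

€4,850.14

January 1 – September 15, 2027: 258 days, exemption €169,000 → (€268,000 − €169,000) × 3.5% × 258/365 = €2,449.2329
September 16 – December 31, 2027: 107 days, exemption €34,000 → (€268,000 − €34,000) × 3.5% × 107/365 = €2,400.9041
Total = €4,850.1370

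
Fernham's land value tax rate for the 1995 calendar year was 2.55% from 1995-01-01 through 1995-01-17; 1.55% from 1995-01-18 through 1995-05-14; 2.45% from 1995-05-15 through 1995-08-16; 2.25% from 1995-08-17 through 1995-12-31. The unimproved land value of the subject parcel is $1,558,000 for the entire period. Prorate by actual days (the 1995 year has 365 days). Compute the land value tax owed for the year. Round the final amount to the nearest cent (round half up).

$32,579.27

1995-01-01 to 1995-01-17: 17 days at 2.55% → $1,558,000 × 2.55% × 17/365 = $1,850.3918
1995-01-18 to 1995-05-14: 117 days at 1.55% → $1,558,000 × 1.55% × 117/365 = $7,740.9123
1995-05-15 to 1995-08-16: 94 days at 2.45% → $1,558,000 × 2.45% × 94/365 = $9,830.3397
1995-08-17 to 1995-12-31: 137 days at 2.25% → $1,558,000 × 2.25% × 137/365 = $13,157.6301
Total = $32,579.2740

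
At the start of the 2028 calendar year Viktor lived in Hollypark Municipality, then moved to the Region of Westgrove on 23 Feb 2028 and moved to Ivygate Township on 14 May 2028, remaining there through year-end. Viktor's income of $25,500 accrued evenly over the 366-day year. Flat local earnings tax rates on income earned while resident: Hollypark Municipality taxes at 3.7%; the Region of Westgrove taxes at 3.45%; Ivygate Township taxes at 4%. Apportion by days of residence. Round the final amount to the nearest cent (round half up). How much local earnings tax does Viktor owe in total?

Hollypark Municipality, 1 Jan – 22 Feb 2028: 53 days → $25,500 × 3.7% × 53/366 = $136.6270
The Region of Westgrove, 23 Feb – 13 May 2028: 81 days → $25,500 × 3.45% × 81/366 = $194.6988
Ivygate Township, 14 May – 31 Dec 2028: 232 days → $25,500 × 4% × 232/366 = $646.5574
Total = $977.8832

$977.88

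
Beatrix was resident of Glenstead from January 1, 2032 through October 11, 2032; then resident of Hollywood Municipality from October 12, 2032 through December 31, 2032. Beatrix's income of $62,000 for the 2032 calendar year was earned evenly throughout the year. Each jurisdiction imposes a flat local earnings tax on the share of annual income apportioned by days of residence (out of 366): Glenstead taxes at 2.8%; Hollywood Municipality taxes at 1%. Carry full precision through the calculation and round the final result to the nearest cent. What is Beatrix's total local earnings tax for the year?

Glenstead, January 1 – October 11, 2032: 285 days → $62,000 × 2.8% × 285/366 = $1,351.8033
Hollywood Municipality, October 12 – December 31, 2032: 81 days → $62,000 × 1% × 81/366 = $137.2131
Total = $1,489.0164

$1,489.02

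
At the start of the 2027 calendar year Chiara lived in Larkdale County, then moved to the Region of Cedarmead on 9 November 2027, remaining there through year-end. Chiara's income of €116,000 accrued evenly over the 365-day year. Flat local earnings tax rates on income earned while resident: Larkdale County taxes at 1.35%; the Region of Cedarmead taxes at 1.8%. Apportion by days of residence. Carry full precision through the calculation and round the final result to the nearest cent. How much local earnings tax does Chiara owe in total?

Larkdale County, 1 January – 8 November 2027: 312 days → €116,000 × 1.35% × 312/365 = €1,338.6082
The Region of Cedarmead, 9 November – 31 December 2027: 53 days → €116,000 × 1.8% × 53/365 = €303.1890
Total = €1,641.7973

€1,641.80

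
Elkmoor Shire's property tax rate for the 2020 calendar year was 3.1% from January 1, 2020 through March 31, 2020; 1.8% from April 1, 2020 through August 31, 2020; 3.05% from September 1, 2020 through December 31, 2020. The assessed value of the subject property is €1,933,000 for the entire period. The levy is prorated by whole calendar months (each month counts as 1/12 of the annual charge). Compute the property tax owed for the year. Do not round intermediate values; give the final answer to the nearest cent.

€49,130.42

January 1 – March 31, 2020: 3 months at 3.1% → €1,933,000 × 3.1% × 3/12 = €14,980.7500
April 1 – August 31, 2020: 5 months at 1.8% → €1,933,000 × 1.8% × 5/12 = €14,497.5000
September 1 – December 31, 2020: 4 months at 3.05% → €1,933,000 × 3.05% × 4/12 = €19,652.1667
Total = €49,130.4167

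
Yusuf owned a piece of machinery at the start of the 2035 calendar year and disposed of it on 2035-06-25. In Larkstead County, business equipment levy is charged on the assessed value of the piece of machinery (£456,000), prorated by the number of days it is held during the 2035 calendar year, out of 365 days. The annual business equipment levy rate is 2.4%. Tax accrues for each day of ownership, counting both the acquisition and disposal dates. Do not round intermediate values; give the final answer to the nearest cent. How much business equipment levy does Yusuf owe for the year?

Days held (2035-01-01 to 2035-06-25): 176 out of 365
Tax = £456,000 × 2.4% × 176/365 = £5,277.1068

£5,277.11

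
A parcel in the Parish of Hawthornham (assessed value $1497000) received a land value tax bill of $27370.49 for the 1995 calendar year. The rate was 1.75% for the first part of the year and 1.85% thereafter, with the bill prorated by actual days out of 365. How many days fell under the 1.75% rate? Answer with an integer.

Let d = days at the first rate; then 365 − d days at the second rate.
$1497000 × [1.75%·d + 1.85%·(365−d)] / 365 = $27370.49
Solving gives d = 79, so the new rate took effect on March 21, 1995.

79 days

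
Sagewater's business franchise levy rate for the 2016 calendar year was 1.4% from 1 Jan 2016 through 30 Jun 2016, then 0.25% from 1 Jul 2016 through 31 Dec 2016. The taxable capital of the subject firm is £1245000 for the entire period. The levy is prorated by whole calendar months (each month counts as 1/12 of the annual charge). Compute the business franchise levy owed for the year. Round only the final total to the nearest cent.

£10271.25

1 Jan – 30 Jun 2016: 6 months at 1.4% → £1245000 × 1.4% × 6/12 = £8715.0000
1 Jul – 31 Dec 2016: 6 months at 0.25% → £1245000 × 0.25% × 6/12 = £1556.2500
Total = £10271.2500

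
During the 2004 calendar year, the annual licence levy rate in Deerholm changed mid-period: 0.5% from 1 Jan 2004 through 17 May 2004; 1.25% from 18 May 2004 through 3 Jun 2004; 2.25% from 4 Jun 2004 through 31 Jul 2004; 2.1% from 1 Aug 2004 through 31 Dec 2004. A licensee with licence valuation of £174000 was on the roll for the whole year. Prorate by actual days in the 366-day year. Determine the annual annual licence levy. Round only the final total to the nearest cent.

1 Jan – 17 May 2004: 138 days at 0.5% → £174000 × 0.5% × 138/366 = £328.0328
18 May – 3 Jun 2004: 17 days at 1.25% → £174000 × 1.25% × 17/366 = £101.0246
4 Jun – 31 Jul 2004: 58 days at 2.25% → £174000 × 2.25% × 58/366 = £620.4098
1 Aug – 31 Dec 2004: 153 days at 2.1% → £174000 × 2.1% × 153/366 = £1527.4918
Total = £2576.9590

£2576.96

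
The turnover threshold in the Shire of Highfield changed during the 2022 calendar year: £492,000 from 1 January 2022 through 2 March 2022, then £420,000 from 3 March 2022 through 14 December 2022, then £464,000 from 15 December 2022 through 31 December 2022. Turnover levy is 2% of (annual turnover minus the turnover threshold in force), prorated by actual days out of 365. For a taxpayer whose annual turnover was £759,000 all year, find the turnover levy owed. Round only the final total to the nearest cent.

£6,498.36

1 January – 2 March 2022: 61 days, exemption £492,000 → (£759,000 − £492,000) × 2% × 61/365 = £892.4384
3 March – 14 December 2022: 287 days, exemption £420,000 → (£759,000 − £420,000) × 2% × 287/365 = £5,331.1233
15 December – 31 December 2022: 17 days, exemption £464,000 → (£759,000 − £464,000) × 2% × 17/365 = £274.7945
Total = £6,498.3562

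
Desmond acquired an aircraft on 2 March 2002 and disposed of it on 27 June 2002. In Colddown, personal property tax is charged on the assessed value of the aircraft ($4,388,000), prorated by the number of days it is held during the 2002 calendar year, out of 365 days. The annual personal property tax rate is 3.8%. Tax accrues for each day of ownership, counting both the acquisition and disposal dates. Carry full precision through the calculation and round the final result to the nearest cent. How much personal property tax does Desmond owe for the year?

$53,906.28

Days held (2 March – 27 June 2002): 118 out of 365
Tax = $4,388,000 × 3.8% × 118/365 = $53,906.2795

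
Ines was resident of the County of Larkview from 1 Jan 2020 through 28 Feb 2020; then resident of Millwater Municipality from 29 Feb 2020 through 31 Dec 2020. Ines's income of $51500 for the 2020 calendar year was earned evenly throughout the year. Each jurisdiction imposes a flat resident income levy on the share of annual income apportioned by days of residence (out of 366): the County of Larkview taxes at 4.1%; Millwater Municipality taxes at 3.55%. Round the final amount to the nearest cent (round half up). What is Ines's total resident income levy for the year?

The County of Larkview, 1 Jan – 28 Feb 2020: 59 days → $51500 × 4.1% × 59/366 = $340.3784
Millwater Municipality, 29 Feb – 31 Dec 2020: 307 days → $51500 × 3.55% × 307/366 = $1533.5321
Total = $1873.9105

$1873.91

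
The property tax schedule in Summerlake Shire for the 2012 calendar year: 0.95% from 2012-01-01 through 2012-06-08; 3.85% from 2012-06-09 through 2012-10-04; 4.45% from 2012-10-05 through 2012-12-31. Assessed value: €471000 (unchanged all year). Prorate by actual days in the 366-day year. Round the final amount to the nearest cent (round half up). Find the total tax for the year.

2012-01-01 to 2012-06-08: 160 days at 0.95% → €471000 × 0.95% × 160/366 = €1956.0656
2012-06-09 to 2012-10-04: 118 days at 3.85% → €471000 × 3.85% × 118/366 = €5846.3197
2012-10-05 to 2012-12-31: 88 days at 4.45% → €471000 × 4.45% × 88/366 = €5039.4426
Total = €12841.8279

€12841.83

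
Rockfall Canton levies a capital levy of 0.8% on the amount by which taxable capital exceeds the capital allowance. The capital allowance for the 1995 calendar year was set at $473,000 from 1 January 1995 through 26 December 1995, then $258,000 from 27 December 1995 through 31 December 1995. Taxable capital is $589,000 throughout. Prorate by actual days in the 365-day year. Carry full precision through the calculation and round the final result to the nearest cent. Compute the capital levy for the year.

$951.56

1 January – 26 December 1995: 360 days, exemption $473,000 → ($589,000 − $473,000) × 0.8% × 360/365 = $915.2877
27 December – 31 December 1995: 5 days, exemption $258,000 → ($589,000 − $258,000) × 0.8% × 5/365 = $36.2740
Total = $951.5616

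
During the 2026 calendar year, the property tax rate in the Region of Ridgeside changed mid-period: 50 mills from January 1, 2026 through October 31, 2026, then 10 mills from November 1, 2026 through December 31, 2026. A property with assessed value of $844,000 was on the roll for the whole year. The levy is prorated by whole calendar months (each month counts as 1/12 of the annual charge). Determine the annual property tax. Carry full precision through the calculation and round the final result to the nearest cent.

$36,573.33

January 1 – October 31, 2026: 10 months at 50 mills → $844,000 × 5% × 10/12 = $35,166.6667
November 1 – December 31, 2026: 2 months at 10 mills → $844,000 × 1% × 2/12 = $1,406.6667
Total = $36,573.3333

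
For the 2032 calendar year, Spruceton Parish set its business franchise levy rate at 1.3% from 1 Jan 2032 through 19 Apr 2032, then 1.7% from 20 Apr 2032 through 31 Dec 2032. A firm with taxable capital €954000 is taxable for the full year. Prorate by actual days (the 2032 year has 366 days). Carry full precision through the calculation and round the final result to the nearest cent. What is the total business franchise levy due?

1 Jan – 19 Apr 2032: 110 days at 1.3% → €954000 × 1.3% × 110/366 = €3727.3770
20 Apr – 31 Dec 2032: 256 days at 1.7% → €954000 × 1.7% × 256/366 = €11343.7377
Total = €15071.1148

€15071.11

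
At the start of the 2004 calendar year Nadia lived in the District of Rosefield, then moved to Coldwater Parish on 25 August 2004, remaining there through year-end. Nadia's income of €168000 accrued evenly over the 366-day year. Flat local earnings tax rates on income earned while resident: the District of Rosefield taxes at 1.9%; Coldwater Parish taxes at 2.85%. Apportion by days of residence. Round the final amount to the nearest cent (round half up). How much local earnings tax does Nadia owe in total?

The District of Rosefield, 1 January – 24 August 2004: 237 days → €168000 × 1.9% × 237/366 = €2066.9508
Coldwater Parish, 25 August – 31 December 2004: 129 days → €168000 × 2.85% × 129/366 = €1687.5738
Total = €3754.5246

€3754.52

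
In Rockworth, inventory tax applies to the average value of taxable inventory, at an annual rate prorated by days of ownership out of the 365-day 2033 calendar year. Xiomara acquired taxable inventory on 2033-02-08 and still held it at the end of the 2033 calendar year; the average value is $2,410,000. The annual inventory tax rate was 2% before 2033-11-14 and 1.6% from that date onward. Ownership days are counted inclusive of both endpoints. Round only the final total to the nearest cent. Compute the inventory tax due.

2033-02-08 to 2033-11-13: 279 days at 2% → $2,410,000 × 2% × 279/365 = $36,843.2877
2033-11-14 to 2033-12-31: 48 days at 1.6% → $2,410,000 × 1.6% × 48/365 = $5,070.9041
Total = $41,914.1918

$41,914.19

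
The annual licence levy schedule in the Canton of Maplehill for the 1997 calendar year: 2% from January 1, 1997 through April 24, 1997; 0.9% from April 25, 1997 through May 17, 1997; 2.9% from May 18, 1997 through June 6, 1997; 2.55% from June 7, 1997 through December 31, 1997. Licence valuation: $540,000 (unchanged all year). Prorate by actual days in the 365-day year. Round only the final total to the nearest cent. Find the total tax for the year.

$12,384.49

January 1 – April 24, 1997: 114 days at 2% → $540,000 × 2% × 114/365 = $3,373.1507
April 25 – May 17, 1997: 23 days at 0.9% → $540,000 × 0.9% × 23/365 = $306.2466
May 18 – June 6, 1997: 20 days at 2.9% → $540,000 × 2.9% × 20/365 = $858.0822
June 7 – December 31, 1997: 208 days at 2.55% → $540,000 × 2.55% × 208/365 = $7,847.0137
Total = $12,384.4932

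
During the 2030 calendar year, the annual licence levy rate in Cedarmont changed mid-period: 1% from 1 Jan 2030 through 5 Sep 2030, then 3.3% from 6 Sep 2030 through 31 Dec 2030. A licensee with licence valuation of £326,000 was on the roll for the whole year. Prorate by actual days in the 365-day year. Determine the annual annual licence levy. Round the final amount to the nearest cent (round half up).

1 Jan – 5 Sep 2030: 248 days at 1% → £326,000 × 1% × 248/365 = £2,215.0137
6 Sep – 31 Dec 2030: 117 days at 3.3% → £326,000 × 3.3% × 117/365 = £3,448.4548
Total = £5,663.4685

£5,663.47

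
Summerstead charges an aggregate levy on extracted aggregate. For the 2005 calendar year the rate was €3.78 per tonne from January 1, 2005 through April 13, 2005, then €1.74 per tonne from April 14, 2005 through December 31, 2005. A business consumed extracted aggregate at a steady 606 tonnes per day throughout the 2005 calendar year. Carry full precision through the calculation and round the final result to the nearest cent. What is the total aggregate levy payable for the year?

January 1 – April 13, 2005: 103 days × 606 tonnes/day = 62,418 tonnes at €3.78/tonne → €235940.04
April 14 – December 31, 2005: 262 days × 606 tonnes/day = 158,772 tonnes at €1.74/tonne → €276263.28

€512203.32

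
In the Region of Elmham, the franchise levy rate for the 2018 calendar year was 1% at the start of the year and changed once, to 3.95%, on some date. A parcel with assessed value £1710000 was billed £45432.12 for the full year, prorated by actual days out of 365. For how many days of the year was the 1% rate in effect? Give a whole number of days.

160 days

Let d = days at the first rate; then 365 − d days at the second rate.
£1710000 × [1%·d + 3.95%·(365−d)] / 365 = £45432.12
Solving gives d = 160, so the new rate took effect on 10 June 2018.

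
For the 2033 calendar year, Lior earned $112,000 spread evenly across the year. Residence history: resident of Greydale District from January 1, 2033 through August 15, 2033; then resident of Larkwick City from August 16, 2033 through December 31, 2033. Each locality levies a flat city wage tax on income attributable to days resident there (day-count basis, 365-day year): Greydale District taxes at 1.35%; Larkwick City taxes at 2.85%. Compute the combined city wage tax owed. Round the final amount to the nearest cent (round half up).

Greydale District, January 1 – August 15, 2033: 227 days → $112,000 × 1.35% × 227/365 = $940.3397
Larkwick City, August 16 – December 31, 2033: 138 days → $112,000 × 2.85% × 138/365 = $1,206.8384
Total = $2,147.1781

$2,147.18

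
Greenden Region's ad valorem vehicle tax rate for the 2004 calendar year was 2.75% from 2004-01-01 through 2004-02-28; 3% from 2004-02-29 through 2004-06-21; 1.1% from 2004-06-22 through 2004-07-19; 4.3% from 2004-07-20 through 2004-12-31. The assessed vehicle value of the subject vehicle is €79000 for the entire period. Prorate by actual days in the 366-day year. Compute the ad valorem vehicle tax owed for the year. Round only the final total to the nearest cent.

2004-01-01 to 2004-02-28: 59 days at 2.75% → €79000 × 2.75% × 59/366 = €350.2117
2004-02-29 to 2004-06-21: 114 days at 3% → €79000 × 3% × 114/366 = €738.1967
2004-06-22 to 2004-07-19: 28 days at 1.1% → €79000 × 1.1% × 28/366 = €66.4809
2004-07-20 to 2004-12-31: 165 days at 4.3% → €79000 × 4.3% × 165/366 = €1531.4344
Total = €2686.3238

€2686.32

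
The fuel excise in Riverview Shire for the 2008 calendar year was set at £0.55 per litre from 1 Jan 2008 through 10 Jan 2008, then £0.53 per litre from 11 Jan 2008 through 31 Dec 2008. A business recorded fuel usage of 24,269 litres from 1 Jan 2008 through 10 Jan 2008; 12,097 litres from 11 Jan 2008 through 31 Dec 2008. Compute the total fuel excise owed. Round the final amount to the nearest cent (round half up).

1 Jan – 10 Jan 2008: 24,269 litres at £0.55/litre → £13,347.95
11 Jan – 31 Dec 2008: 12,097 litres at £0.53/litre → £6,411.41

£19,759.36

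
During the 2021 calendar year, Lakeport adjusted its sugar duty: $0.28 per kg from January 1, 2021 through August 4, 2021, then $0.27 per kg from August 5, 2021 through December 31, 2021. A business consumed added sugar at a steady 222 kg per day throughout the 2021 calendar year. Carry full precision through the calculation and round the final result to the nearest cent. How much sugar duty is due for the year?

$22,357.62

January 1 – August 4, 2021: 216 days × 222 kg/day = 47,952 kg at $0.28/kg → $13,426.56
August 5 – December 31, 2021: 149 days × 222 kg/day = 33,078 kg at $0.27/kg → $8,931.06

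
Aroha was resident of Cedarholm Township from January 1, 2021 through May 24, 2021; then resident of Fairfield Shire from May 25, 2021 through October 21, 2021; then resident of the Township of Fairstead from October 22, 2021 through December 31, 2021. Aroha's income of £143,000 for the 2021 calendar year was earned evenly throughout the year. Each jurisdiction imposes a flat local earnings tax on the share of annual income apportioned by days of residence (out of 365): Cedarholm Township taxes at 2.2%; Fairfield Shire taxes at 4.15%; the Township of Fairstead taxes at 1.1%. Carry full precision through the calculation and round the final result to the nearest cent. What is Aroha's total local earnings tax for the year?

Cedarholm Township, January 1 – May 24, 2021: 144 days → £143,000 × 2.2% × 144/365 = £1,241.1616
Fairfield Shire, May 25 – October 21, 2021: 150 days → £143,000 × 4.15% × 150/365 = £2,438.8356
The Township of Fairstead, October 22 – December 31, 2021: 71 days → £143,000 × 1.1% × 71/365 = £305.9808
Total = £3,985.9781

£3,985.98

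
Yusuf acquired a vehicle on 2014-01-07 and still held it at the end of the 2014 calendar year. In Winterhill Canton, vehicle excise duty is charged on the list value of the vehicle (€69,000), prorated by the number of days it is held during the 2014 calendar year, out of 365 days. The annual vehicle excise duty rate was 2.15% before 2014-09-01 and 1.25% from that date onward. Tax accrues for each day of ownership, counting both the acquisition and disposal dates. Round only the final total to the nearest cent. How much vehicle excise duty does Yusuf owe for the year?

€1,251.55

2014-01-07 to 2014-08-31: 237 days at 2.15% → €69,000 × 2.15% × 237/365 = €963.2589
2014-09-01 to 2014-12-31: 122 days at 1.25% → €69,000 × 1.25% × 122/365 = €288.2877
Total = €1,251.5466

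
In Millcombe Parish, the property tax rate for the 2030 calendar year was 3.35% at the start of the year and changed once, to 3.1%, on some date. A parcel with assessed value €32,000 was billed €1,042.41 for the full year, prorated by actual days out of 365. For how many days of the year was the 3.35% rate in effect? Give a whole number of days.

Let d = days at the first rate; then 365 − d days at the second rate.
€32,000 × [3.35%·d + 3.1%·(365−d)] / 365 = €1,042.41
Solving gives d = 230, so the new rate took effect on August 19, 2030.

230 days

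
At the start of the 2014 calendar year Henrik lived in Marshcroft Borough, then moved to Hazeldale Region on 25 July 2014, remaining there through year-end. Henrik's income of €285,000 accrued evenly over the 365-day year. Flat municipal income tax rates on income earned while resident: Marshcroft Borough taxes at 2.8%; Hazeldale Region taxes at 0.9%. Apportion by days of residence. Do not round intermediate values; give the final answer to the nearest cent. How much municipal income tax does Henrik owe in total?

Marshcroft Borough, 1 January – 24 July 2014: 205 days → €285,000 × 2.8% × 205/365 = €4,481.9178
Hazeldale Region, 25 July – 31 December 2014: 160 days → €285,000 × 0.9% × 160/365 = €1,124.3836
Total = €5,606.3014

€5,606.30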